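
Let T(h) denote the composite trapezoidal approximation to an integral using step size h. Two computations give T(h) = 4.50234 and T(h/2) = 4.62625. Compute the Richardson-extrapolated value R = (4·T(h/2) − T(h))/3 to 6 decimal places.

4.667553

R = (4·T(h/2) − T(h)) / 3 = (4·4.62625 − 4.50234)/3 = (14.00266)/3 = 4.667553.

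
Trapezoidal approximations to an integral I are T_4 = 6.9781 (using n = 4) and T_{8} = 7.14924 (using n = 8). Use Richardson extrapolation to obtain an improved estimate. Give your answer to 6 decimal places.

R = (4·T_{8} − T_4) / 3 = (4·7.14924 − 6.9781)/3 = (21.61886)/3 = 7.206287.

7.206287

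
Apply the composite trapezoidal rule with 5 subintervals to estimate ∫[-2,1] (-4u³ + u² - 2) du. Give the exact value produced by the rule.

13.26

h = (1 − (-2))/5 = 0.6.
Nodes u₀,…,u₅ = -2, -1.4, -0.8, -0.2, 0.4, 1.
f(u) = -4u³ + u² - 2: f₀=34, f₁=10.936, f₂=0.688, f₃=-1.928, f₄=-2.096, f₅=-5.
(h/2)·[f₀ + 2f₁ + 2f₂ + 2f₃ + 2f₄ + f₅] = 0.3·(44.2) = 13.26.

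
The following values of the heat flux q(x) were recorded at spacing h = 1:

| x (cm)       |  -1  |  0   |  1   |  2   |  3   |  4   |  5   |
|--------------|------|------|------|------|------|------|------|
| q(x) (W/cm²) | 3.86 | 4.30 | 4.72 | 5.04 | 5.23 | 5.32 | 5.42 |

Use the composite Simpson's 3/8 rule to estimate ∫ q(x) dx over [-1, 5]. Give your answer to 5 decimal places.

h = 1, n = 6.
(3h/8)·[y₀ + 3y₁ + 3y₂ + 2y₃ + 3y₄ + 3y₅ + y₆] = 0.375·(78.07) = 29.27625.

29.27625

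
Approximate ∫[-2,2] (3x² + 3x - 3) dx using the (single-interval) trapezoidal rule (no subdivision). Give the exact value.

T = (b−a)/2 · [f(-2) + f(2)] = 2·[3 + 15] = 36.

36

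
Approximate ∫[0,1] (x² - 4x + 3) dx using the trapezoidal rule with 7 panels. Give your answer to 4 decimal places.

h = (1 − 0)/7 = 0.142857.
Nodes x₀,…,x₇ = 0, 0.142857, 0.285714, 0.428571, 0.571429, 0.714286, 0.857143, 1.
f(x) = x² - 4x + 3: f₀=3, f₁=2.448980, f₂=1.938776, f₃=1.469388, f₄=1.040816, f₅=0.653061, f₆=0.306122, f₇=0.
(h/2)·[f₀ + 2f₁ + 2f₂ + 2f₃ + 2f₄ + 2f₅ + 2f₆ + f₇] = 0.071429·(18.714286) = 1.3367.

1.3367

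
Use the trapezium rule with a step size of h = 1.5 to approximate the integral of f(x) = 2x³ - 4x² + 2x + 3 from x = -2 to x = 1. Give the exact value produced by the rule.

h = (1 − (-2))/2 = 1.5.
Nodes x₀,…,x₂ = -2, -0.5, 1.
f(x) = 2x³ - 4x² + 2x + 3: f₀=-33, f₁=0.75, f₂=3.
(h/2)·[f₀ + 2f₁ + f₂] = 0.75·(-28.5) = -21.375.

-21.375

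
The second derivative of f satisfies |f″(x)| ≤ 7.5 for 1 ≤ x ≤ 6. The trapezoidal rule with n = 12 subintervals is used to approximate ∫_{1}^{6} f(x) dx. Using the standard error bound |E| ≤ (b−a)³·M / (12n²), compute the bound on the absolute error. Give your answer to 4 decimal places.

|E| ≤ (5)³·7.5 / (12·12²) = 937.5/1728 = 0.5425.

0.5425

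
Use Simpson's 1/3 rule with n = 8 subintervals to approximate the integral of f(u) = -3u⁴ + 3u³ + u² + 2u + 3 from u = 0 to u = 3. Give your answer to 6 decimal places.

-58.073730

h = (3 − 0)/8 = 0.375.
Nodes u₀,…,u₈ = 0, 0.375, 0.75, 1.125, 1.5, 1.875, 2.25, 2.625, 3.
f(u) = -3u⁴ + 3u³ + u² + 2u + 3: f₀=3, f₁=3.989501953125, f₂=5.37890625, f₃=5.981689453125, f₄=3.1875, f₅=-7.037841796875, f₆=-30.15234375, f₇=-73.037841796875, f₈=-144.
(h/3)·[f₀ + 4f₁ + 2f₂ + 4f₃ + 2f₄ + 4f₅ + 2f₆ + 4f₇ + f₈] = 0.125·(-464.58984375) = -58.073730.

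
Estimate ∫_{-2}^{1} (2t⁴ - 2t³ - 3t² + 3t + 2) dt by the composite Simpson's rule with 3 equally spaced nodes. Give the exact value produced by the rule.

17.25

h = (1 − (-2))/2 = 1.5.
Nodes t₀,…,t₂ = -2, -0.5, 1.
f(t) = 2t⁴ - 2t³ - 3t² + 3t + 2: f₀=32, f₁=0.125, f₂=2.
(h/3)·[f₀ + 4f₁ + f₂] = 0.5·(34.5) = 17.25.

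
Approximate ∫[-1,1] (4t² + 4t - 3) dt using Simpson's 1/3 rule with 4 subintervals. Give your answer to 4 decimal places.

h = (1 − (-1))/4 = 0.5.
Nodes t₀,…,t₄ = -1, -0.5, 0, 0.5, 1.
f(t) = 4t² + 4t - 3: f₀=-3, f₁=-4, f₂=-3, f₃=0, f₄=5.
(h/3)·[f₀ + 4f₁ + 2f₂ + 4f₃ + f₄] = 0.166667·(-20) = -3.3333.

-3.3333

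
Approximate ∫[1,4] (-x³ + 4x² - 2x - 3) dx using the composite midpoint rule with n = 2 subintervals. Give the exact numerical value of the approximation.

h = (4 − 1)/2 = 1.5.
Midpoints m₁,…,m₂ = 1.75, 3.25.
f(m₁)=0.390625, f(m₂)=-1.578125.
h·[f(m₁) + f(m₂)] = 1.5·(-1.1875) = -1.78125.

-1.78125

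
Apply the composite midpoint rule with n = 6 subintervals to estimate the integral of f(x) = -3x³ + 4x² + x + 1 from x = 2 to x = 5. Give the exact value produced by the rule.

-285.53125

h = (5 − 2)/6 = 0.5.
Midpoints m₁,…,m₆ = 2.25, 2.75, 3.25, 3.75, 4.25, 4.75.
f(m₁)=-10.671875, f(m₂)=-28.390625, f(m₃)=-56.484375, f(m₄)=-97.203125, f(m₅)=-152.796875, f(m₆)=-225.515625.
h·[f(m₁) + f(m₂) + f(m₃) + f(m₄) + f(m₅) + f(m₆)] = 0.5·(-571.0625) = -285.53125.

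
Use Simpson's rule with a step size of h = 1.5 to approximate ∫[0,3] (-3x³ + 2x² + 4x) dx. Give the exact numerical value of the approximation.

h = (3 − 0)/2 = 1.5.
Nodes x₀,…,x₂ = 0, 1.5, 3.
f(x) = -3x³ + 2x² + 4x: f₀=0, f₁=0.375, f₂=-51.
(h/3)·[f₀ + 4f₁ + f₂] = 0.5·(-49.5) = -24.75.

-24.75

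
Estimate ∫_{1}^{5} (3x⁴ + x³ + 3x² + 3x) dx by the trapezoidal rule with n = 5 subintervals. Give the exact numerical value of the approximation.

h = (5 − 1)/5 = 0.8.
Nodes x₀,…,x₅ = 1, 1.8, 2.6, 3.4, 4.2, 5.
f(x) = 3x⁴ + x³ + 3x² + 3x: f₀=10, f₁=52.4448, f₂=182.7488, f₃=485.0848, f₄=1073.1168, f₅=2090.
(h/2)·[f₀ + 2f₁ + 2f₂ + 2f₃ + 2f₄ + f₅] = 0.4·(5686.7904) = 2274.71616.

2274.71616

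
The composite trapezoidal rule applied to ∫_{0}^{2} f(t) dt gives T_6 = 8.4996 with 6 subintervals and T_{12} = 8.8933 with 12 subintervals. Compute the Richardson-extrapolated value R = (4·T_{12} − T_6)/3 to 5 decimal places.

R = (4·T_{12} − T_6) / 3 = (4·8.8933 − 8.4996)/3 = (27.0736)/3 = 9.02453.

9.02453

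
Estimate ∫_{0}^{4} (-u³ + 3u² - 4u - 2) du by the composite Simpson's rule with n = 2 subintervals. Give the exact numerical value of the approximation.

-40

h = (4 − 0)/2 = 2.
Nodes u₀,…,u₂ = 0, 2, 4.
f(u) = -u³ + 3u² - 4u - 2: f₀=-2, f₁=-6, f₂=-34.
(h/3)·[f₀ + 4f₁ + f₂] = 0.666667·(-60) = -40.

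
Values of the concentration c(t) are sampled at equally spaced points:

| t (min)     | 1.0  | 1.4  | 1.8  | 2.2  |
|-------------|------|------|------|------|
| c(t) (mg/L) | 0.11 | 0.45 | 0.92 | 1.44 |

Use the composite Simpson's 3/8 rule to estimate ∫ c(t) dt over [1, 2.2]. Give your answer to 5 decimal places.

h = 0.4, n = 3.
(3h/8)·[y₀ + 3y₁ + 3y₂ + y₃] = 0.15·(5.66) = 0.84900.

0.84900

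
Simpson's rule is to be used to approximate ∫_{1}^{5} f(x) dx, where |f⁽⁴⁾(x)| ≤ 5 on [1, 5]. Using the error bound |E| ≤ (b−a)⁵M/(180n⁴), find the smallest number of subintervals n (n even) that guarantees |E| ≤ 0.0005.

16

Need 5120/(180n⁴) ≤ 0.0005.
n⁴ ≥ 5120/(180·0.0005) = 56888.9 ⇒ n ≥ 15.4439, so the smallest even n is 16. (n must be even for Simpson's rule.)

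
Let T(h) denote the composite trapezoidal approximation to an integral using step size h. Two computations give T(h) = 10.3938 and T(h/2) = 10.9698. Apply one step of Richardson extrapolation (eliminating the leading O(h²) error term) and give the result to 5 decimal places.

11.16180

R = (4·T(h/2) − T(h)) / 3 = (4·10.9698 − 10.3938)/3 = (33.4854)/3 = 11.16180.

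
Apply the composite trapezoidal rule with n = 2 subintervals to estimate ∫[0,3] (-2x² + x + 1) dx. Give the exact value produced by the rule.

-12.75

h = (3 − 0)/2 = 1.5.
Nodes x₀,…,x₂ = 0, 1.5, 3.
f(x) = -2x² + x + 1: f₀=1, f₁=-2, f₂=-14.
(h/2)·[f₀ + 2f₁ + f₂] = 0.75·(-17) = -12.75.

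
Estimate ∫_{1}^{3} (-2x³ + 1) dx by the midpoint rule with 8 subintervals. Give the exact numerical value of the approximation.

h = (3 − 1)/8 = 0.25.
Midpoints m₁,…,m₈ = 1.125, 1.375, 1.625, 1.875, 2.125, 2.375, 2.625, 2.875.
f(m₁)=-1.84765625, f(m₂)=-4.19921875, f(m₃)=-7.58203125, f(m₄)=-12.18359375, f(m₅)=-18.19140625, f(m₆)=-25.79296875, f(m₇)=-35.17578125, f(m₈)=-46.52734375.
h·[f(m₁) + f(m₂) + f(m₃) + f(m₄) + f(m₅) + f(m₆) + f(m₇) + f(m₈)] = 0.25·(-151.5) = -37.875.

-37.875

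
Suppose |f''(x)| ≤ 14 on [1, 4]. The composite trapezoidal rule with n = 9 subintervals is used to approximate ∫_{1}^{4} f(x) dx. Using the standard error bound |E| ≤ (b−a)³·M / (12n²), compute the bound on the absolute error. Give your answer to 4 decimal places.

0.3889

|E| ≤ (3)³·14 / (12·9²) = 378/972 = 0.3889.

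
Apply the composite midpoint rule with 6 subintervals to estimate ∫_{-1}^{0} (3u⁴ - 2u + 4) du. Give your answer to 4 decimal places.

h = (0 − (-1))/6 = 0.166667.
Midpoints m₁,…,m₆ = -0.916667, -0.75, -0.583333, -0.416667, -0.25, -0.083333.
f(m₁)=7.951534, f(m₂)=6.44921875, f(m₃)=5.514034, f(m₄)=4.923756, f(m₅)=4.51171875, f(m₆)=4.166811.
h·[f(m₁) + f(m₂) + f(m₃) + f(m₄) + f(m₅) + f(m₆)] = 0.166667·(33.517072) = 5.5862.

5.5862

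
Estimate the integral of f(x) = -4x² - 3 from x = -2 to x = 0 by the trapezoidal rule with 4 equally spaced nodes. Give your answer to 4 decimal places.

h = (0 − (-2))/3 = 0.666667.
Nodes x₀,…,x₃ = -2, -1.333333, -0.666667, 0.
f(x) = -4x² - 3: f₀=-19, f₁=-10.111111, f₂=-4.777778, f₃=-3.
(h/2)·[f₀ + 2f₁ + 2f₂ + f₃] = 0.333333·(-51.777778) = -17.2593.

-17.2593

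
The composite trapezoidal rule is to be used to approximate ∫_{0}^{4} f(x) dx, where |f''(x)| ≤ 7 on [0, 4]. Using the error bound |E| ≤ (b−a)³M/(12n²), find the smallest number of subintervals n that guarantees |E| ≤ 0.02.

Need 448/(12n²) ≤ 0.02.
n² ≥ 448/(12·0.02) = 1866.67 ⇒ n ≥ 43.2049, so the smallest n is 44.

44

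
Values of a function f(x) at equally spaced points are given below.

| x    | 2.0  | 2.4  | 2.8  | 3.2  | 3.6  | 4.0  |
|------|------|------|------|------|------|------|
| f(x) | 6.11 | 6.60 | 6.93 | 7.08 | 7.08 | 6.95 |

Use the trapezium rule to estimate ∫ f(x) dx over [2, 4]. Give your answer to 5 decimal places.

13.68800

h = 0.4, n = 5.
(h/2)·[y₀ + 2y₁ + 2y₂ + 2y₃ + 2y₄ + y₅] = 0.2·(68.44) = 13.68800.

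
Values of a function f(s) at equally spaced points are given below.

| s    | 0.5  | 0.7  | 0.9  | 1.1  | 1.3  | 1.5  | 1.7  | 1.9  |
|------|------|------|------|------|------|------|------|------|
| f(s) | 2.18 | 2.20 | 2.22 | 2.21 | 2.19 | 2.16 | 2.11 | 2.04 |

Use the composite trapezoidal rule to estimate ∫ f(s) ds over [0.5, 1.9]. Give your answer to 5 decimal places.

h = 0.2, n = 7.
(h/2)·[y₀ + 2y₁ + 2y₂ + 2y₃ + 2y₄ + 2y₅ + 2y₆ + y₇] = 0.1·(30.40) = 3.04000.

3.04000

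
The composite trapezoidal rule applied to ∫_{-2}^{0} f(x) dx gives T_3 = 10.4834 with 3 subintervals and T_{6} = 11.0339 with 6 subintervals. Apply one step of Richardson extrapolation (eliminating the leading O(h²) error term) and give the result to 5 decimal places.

R = (4·T_{6} − T_3) / 3 = (4·11.0339 − 10.4834)/3 = (33.6522)/3 = 11.21740.

11.21740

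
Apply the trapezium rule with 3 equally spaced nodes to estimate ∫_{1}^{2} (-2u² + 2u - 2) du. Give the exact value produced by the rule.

-3.75

h = (2 − 1)/2 = 0.5.
Nodes u₀,…,u₂ = 1, 1.5, 2.
f(u) = -2u² + 2u - 2: f₀=-2, f₁=-3.5, f₂=-6.
(h/2)·[f₀ + 2f₁ + f₂] = 0.25·(-15) = -3.75.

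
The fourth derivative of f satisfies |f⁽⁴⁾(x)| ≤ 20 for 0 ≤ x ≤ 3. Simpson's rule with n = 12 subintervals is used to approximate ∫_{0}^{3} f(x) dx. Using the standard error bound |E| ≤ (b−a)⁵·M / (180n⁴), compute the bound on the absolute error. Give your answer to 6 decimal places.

|E| ≤ (3)⁵·20 / (180·12⁴) = 4860/3732480 = 0.001302.

0.001302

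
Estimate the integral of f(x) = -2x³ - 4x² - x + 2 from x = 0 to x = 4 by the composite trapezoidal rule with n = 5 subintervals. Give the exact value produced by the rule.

-220.16

h = (4 − 0)/5 = 0.8.
Nodes x₀,…,x₅ = 0, 0.8, 1.6, 2.4, 3.2, 4.
f(x) = -2x³ - 4x² - x + 2: f₀=2, f₁=-2.384, f₂=-18.032, f₃=-51.088, f₄=-107.696, f₅=-194.
(h/2)·[f₀ + 2f₁ + 2f₂ + 2f₃ + 2f₄ + f₅] = 0.4·(-550.4) = -220.16.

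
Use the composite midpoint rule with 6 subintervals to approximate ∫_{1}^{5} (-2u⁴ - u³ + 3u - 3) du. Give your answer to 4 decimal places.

-1361.9424

h = (5 − 1)/6 = 0.666667.
Midpoints m₁,…,m₆ = 1.333333, 2, 2.666667, 3.333333, 4, 4.666667.
f(m₁)=-7.691358, f(m₂)=-37, f(m₃)=-115.098765, f(m₄)=-276.950617, f(m₅)=-567, f(m₆)=-1039.172840.
h·[f(m₁) + f(m₂) + f(m₃) + f(m₄) + f(m₅) + f(m₆)] = 0.666667·(-2042.913580) = -1361.9424.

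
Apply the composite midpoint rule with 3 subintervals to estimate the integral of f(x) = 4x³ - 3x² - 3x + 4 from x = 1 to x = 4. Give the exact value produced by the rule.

h = (4 − 1)/3 = 1.
Midpoints m₁,…,m₃ = 1.5, 2.5, 3.5.
f(m₁)=6.25, f(m₂)=40.25, f(m₃)=128.25.
h·[f(m₁) + f(m₂) + f(m₃)] = 1·(174.75) = 174.75.

174.75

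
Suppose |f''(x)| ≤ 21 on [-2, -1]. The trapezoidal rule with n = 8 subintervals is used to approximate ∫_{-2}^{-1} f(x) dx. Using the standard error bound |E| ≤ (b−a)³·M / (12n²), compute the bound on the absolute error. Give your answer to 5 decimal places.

|E| ≤ (1)³·21 / (12·8²) = 21/768 = 0.02734.

0.02734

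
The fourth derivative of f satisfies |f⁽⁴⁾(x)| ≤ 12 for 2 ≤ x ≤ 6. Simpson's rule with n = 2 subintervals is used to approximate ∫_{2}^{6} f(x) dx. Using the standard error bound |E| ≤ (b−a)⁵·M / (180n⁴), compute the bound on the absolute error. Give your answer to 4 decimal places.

4.2667

|E| ≤ (4)⁵·12 / (180·2⁴) = 12288/2880 = 4.2667.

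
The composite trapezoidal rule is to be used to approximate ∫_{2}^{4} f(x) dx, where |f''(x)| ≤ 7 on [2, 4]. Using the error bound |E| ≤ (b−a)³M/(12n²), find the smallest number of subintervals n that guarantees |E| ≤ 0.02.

16

Need 56/(12n²) ≤ 0.02.
n² ≥ 56/(12·0.02) = 233.333 ⇒ n ≥ 15.2753, so the smallest n is 16.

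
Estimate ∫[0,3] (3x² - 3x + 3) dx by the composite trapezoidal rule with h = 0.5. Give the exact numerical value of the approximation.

h = (3 − 0)/6 = 0.5.
Nodes x₀,…,x₆ = 0, 0.5, 1, 1.5, 2, 2.5, 3.
f(x) = 3x² - 3x + 3: f₀=3, f₁=2.25, f₂=3, f₃=5.25, f₄=9, f₅=14.25, f₆=21.
(h/2)·[f₀ + 2f₁ + 2f₂ + 2f₃ + 2f₄ + 2f₅ + f₆] = 0.25·(91.5) = 22.875.

22.875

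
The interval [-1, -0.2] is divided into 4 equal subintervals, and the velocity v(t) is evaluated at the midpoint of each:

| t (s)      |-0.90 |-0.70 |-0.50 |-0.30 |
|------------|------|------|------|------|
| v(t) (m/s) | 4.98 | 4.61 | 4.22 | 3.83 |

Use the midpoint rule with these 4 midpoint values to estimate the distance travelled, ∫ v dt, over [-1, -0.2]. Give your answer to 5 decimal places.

h = 0.2, n = 4.
h·[y(m₁) + y(m₂) + y(m₃) + y(m₄)] = 0.2·(17.64) = 3.52800.

3.52800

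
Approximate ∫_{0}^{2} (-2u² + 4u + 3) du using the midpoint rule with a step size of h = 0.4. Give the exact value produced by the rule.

h = (2 − 0)/5 = 0.4.
Midpoints m₁,…,m₅ = 0.2, 0.6, 1, 1.4, 1.8.
f(m₁)=3.72, f(m₂)=4.68, f(m₃)=5, f(m₄)=4.68, f(m₅)=3.72.
h·[f(m₁) + f(m₂) + f(m₃) + f(m₄) + f(m₅)] = 0.4·(21.8) = 8.72.

8.72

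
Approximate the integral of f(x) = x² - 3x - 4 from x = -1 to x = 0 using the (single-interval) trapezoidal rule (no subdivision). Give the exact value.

-2

T = (b−a)/2 · [f(-1) + f(0)] = 0.5·[0 + (-4)] = -2.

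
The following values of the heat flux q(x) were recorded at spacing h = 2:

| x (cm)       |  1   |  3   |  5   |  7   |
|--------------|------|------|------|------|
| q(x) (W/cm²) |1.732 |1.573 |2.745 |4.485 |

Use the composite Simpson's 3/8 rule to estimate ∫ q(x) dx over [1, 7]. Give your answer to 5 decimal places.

h = 2, n = 3.
(3h/8)·[y₀ + 3y₁ + 3y₂ + y₃] = 0.75·(19.171) = 14.37825.

14.37825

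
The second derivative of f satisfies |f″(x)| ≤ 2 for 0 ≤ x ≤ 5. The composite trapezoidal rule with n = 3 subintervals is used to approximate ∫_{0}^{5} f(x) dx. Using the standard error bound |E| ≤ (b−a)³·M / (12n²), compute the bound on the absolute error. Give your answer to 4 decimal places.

|E| ≤ (5)³·2 / (12·3²) = 250/108 = 2.3148.

2.3148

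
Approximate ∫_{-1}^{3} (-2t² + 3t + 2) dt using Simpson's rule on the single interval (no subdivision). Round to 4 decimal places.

S = (b−a)/6 · [f(-1) + 4f(1) + f(3)] = 0.666667·[(-3) + 4·3 + (-7)] = 1.3333.

1.3333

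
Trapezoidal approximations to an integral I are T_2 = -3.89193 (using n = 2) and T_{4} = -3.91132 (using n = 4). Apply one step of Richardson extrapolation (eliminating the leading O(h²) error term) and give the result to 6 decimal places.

-3.917783

R = (4·T_{4} − T_2) / 3 = (4·(-3.91132) − (-3.89193))/3 = (-11.75335)/3 = -3.917783.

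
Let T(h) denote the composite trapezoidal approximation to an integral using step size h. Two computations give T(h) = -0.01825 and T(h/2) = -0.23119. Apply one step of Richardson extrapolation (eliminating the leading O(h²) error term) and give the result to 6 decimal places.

-0.302170

R = (4·T(h/2) − T(h)) / 3 = (4·(-0.23119) − (-0.01825))/3 = (-0.90651)/3 = -0.302170.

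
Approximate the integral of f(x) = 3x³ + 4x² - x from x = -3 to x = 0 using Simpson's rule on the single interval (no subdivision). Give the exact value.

-20.25

S = (b−a)/6 · [f(-3) + 4f(-1.5) + f(0)] = 0.5·[(-42) + 4·0.375 + 0] = -20.25.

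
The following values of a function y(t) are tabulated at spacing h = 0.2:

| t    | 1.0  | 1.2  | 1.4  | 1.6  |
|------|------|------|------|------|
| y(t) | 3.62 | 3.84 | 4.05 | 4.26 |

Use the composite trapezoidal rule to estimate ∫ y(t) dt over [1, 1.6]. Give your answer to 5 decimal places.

2.36600

h = 0.2, n = 3.
(h/2)·[y₀ + 2y₁ + 2y₂ + y₃] = 0.1·(23.66) = 2.36600.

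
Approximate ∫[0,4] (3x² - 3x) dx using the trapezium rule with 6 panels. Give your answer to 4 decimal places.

h = (4 − 0)/6 = 0.666667.
Nodes x₀,…,x₆ = 0, 0.666667, 1.333333, 2, 2.666667, 3.333333, 4.
f(x) = 3x² - 3x: f₀=0, f₁=-0.666667, f₂=1.333333, f₃=6, f₄=13.333333, f₅=23.333333, f₆=36.
(h/2)·[f₀ + 2f₁ + 2f₂ + 2f₃ + 2f₄ + 2f₅ + f₆] = 0.333333·(122.666667) = 40.8889.

40.8889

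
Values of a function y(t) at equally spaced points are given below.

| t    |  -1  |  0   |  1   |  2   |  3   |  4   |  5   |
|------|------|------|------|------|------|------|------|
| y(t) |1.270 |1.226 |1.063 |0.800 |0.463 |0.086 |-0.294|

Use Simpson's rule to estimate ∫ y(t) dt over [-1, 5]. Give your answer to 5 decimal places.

4.15867

h = 1, n = 6.
(h/3)·[y₀ + 4y₁ + 2y₂ + 4y₃ + 2y₄ + 4y₅ + y₆] = 0.333333·(12.476) = 4.15867.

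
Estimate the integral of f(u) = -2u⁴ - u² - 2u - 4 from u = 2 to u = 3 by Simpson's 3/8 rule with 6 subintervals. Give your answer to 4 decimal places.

h = (3 − 2)/6 = 0.166667.
Nodes u₀,…,u₆ = 2, 2.166667, 2.333333, 2.5, 2.666667, 2.833333, 3.
f(u) = -2u⁴ - u² - 2u - 4: f₀=-44, f₁=-57.103395, f₂=-73.395062, f₃=-93.375, f₄=-117.580247, f₅=-146.584877, f₆=-181.
(3h/8)·[f₀ + 3f₁ + 3f₂ + 2f₃ + 3f₄ + 3f₅ + f₆] = 0.0625·(-1595.740741) = -99.7338.

-99.7338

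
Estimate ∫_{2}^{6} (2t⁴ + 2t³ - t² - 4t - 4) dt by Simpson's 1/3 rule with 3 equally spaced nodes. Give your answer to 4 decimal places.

3605.3333

h = (6 − 2)/2 = 2.
Nodes t₀,…,t₂ = 2, 4, 6.
f(t) = 2t⁴ + 2t³ - t² - 4t - 4: f₀=32, f₁=604, f₂=2960.
(h/3)·[f₀ + 4f₁ + f₂] = 0.666667·(5408) = 3605.3333.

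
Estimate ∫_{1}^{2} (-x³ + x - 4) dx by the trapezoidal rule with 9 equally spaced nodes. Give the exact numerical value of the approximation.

h = (2 − 1)/8 = 0.125.
Nodes x₀,…,x₈ = 1, 1.125, 1.25, 1.375, 1.5, 1.625, 1.75, 1.875, 2.
f(x) = -x³ + x - 4: f₀=-4, f₁=-4.298828125, f₂=-4.703125, f₃=-5.224609375, f₄=-5.875, f₅=-6.666015625, f₆=-7.609375, f₇=-8.716796875, f₈=-10.
(h/2)·[f₀ + 2f₁ + 2f₂ + 2f₃ + 2f₄ + 2f₅ + 2f₆ + 2f₇ + f₈] = 0.0625·(-100.1875) = -6.26171875.

-6.26171875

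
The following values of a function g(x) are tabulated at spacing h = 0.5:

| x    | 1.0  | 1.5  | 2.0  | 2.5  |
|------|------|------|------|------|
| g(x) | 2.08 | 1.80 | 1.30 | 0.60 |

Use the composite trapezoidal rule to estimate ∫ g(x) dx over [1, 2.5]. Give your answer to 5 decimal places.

h = 0.5, n = 3.
(h/2)·[y₀ + 2y₁ + 2y₂ + y₃] = 0.25·(8.88) = 2.22000.

2.22000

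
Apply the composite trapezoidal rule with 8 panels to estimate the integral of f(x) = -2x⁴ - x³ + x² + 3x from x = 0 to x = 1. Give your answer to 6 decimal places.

h = (1 − 0)/8 = 0.125.
Nodes x₀,…,x₈ = 0, 0.125, 0.25, 0.375, 0.5, 0.625, 0.75, 0.875, 1.
f(x) = -2x⁴ - x³ + x² + 3x: f₀=0, f₁=0.38818359375, f₂=0.7890625, f₃=1.17333984375, f₄=1.5, f₅=1.71630859375, f₆=1.7578125, f₇=1.54833984375, f₈=1.
(h/2)·[f₀ + 2f₁ + 2f₂ + 2f₃ + 2f₄ + 2f₅ + 2f₆ + 2f₇ + f₈] = 0.0625·(18.74609375) = 1.171631.

1.171631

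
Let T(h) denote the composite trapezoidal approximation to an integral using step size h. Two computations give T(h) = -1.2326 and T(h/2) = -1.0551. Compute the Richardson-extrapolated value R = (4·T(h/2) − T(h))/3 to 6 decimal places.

-0.995933

R = (4·T(h/2) − T(h)) / 3 = (4·(-1.0551) − (-1.2326))/3 = (-2.9878)/3 = -0.995933.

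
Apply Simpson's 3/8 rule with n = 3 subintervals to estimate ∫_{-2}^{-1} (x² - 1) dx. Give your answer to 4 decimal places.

h = (-1 − (-2))/3 = 0.333333.
Nodes x₀,…,x₃ = -2, -1.666667, -1.333333, -1.
f(x) = x² - 1: f₀=3, f₁=1.777778, f₂=0.777778, f₃=0.
(3h/8)·[f₀ + 3f₁ + 3f₂ + f₃] = 0.125·(10.666667) = 1.3333.

1.3333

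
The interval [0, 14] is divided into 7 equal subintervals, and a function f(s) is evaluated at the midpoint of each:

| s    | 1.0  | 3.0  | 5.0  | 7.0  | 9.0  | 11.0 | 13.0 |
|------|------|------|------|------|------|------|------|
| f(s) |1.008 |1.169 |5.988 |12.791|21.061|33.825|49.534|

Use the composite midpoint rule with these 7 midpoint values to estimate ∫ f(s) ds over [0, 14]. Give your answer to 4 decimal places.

250.7520

h = 2, n = 7.
h·[y(m₁) + y(m₂) + y(m₃) + y(m₄) + y(m₅) + y(m₆) + y(m₇)] = 2·(125.376) = 250.7520.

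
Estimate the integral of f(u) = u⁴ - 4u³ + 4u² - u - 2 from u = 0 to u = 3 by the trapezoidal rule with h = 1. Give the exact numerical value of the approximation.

-5

h = (3 − 0)/3 = 1.
Nodes u₀,…,u₃ = 0, 1, 2, 3.
f(u) = u⁴ - 4u³ + 4u² - u - 2: f₀=-2, f₁=-2, f₂=-4, f₃=4.
(h/2)·[f₀ + 2f₁ + 2f₂ + f₃] = 0.5·(-10) = -5.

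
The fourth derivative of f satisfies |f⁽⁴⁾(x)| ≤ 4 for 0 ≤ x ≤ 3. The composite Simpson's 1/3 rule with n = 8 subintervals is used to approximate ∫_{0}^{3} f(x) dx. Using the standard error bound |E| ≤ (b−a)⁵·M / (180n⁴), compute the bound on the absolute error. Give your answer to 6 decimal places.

|E| ≤ (3)⁵·4 / (180·8⁴) = 972/737280 = 0.001318.

0.001318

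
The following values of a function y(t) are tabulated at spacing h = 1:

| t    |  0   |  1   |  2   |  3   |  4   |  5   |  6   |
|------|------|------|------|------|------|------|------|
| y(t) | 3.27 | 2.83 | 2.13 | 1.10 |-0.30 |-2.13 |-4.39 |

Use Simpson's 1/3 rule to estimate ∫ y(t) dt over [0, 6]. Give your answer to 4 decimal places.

3.2467

h = 1, n = 6.
(h/3)·[y₀ + 4y₁ + 2y₂ + 4y₃ + 2y₄ + 4y₅ + y₆] = 0.333333·(9.74) = 3.2467.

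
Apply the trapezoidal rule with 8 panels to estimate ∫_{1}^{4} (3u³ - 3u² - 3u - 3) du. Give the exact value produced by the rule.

h = (4 − 1)/8 = 0.375.
Nodes u₀,…,u₈ = 1, 1.375, 1.75, 2.125, 2.5, 2.875, 3.25, 3.625, 4.
f(u) = 3u³ - 3u² - 3u - 3: f₀=-6, f₁=-4.998046875, f₂=-1.359375, f₃=5.865234375, f₄=17.625, f₅=34.869140625, f₆=58.546875, f₇=89.607421875, f₈=129.
(h/2)·[f₀ + 2f₁ + 2f₂ + 2f₃ + 2f₄ + 2f₅ + 2f₆ + 2f₇ + f₈] = 0.1875·(523.3125) = 98.12109375.

98.12109375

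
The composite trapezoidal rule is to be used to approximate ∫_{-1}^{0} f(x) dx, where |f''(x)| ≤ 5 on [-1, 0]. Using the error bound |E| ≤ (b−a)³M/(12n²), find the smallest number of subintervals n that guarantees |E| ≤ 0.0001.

Need 5/(12n²) ≤ 0.0001.
n² ≥ 5/(12·0.0001) = 4166.67 ⇒ n ≥ 64.5497, so the smallest n is 65.

65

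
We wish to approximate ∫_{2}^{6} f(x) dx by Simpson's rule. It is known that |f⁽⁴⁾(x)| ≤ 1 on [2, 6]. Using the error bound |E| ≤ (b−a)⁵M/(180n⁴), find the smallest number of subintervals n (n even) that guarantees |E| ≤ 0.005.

6

Need 1024/(180n⁴) ≤ 0.005.
n⁴ ≥ 1024/(180·0.005) = 1137.78 ⇒ n ≥ 5.8078, so the smallest even n is 6. (n must be even for Simpson's rule.)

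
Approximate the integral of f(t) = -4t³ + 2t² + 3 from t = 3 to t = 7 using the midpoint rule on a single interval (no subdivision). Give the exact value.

-1788

M = (b−a)·f(5) = 4·(-447) = -1788.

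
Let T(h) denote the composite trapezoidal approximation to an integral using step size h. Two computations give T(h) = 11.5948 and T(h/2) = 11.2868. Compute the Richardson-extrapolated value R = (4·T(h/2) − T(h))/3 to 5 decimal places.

R = (4·T(h/2) − T(h)) / 3 = (4·11.2868 − 11.5948)/3 = (33.5524)/3 = 11.18413.

11.18413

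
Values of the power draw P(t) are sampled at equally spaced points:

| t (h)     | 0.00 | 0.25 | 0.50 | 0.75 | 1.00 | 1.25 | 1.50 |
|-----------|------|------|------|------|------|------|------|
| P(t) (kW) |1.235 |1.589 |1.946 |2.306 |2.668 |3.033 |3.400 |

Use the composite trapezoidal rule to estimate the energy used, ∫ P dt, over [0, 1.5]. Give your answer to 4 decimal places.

3.4649

h = 0.25, n = 6.
(h/2)·[y₀ + 2y₁ + 2y₂ + 2y₃ + 2y₄ + 2y₅ + y₆] = 0.125·(27.719) = 3.4649.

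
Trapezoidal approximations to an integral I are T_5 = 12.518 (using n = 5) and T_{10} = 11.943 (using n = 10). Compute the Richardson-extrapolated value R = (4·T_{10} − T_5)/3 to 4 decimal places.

R = (4·T_{10} − T_5) / 3 = (4·11.943 − 12.518)/3 = (35.254)/3 = 11.7513.

11.7513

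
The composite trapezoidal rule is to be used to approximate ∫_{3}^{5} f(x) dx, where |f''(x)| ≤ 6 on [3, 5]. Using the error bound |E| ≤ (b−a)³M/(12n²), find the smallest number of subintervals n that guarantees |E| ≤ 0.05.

9

Need 48/(12n²) ≤ 0.05.
n² ≥ 48/(12·0.05) = 80 ⇒ n ≥ 8.9443, so the smallest n is 9.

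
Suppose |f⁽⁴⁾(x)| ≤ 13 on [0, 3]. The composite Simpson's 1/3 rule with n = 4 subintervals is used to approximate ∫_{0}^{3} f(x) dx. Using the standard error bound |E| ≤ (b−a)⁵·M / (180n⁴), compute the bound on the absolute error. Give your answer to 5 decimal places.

0.06855

|E| ≤ (3)⁵·13 / (180·4⁴) = 3159/46080 = 0.06855.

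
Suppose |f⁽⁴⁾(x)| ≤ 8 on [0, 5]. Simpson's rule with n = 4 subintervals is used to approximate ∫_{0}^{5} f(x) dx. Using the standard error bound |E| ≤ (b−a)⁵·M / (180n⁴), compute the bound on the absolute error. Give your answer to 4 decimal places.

0.5425

|E| ≤ (5)⁵·8 / (180·4⁴) = 25000/46080 = 0.5425.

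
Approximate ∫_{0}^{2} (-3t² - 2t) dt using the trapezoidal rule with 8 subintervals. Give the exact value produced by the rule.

-12.0625

h = (2 − 0)/8 = 0.25.
Nodes t₀,…,t₈ = 0, 0.25, 0.5, 0.75, 1, 1.25, 1.5, 1.75, 2.
f(t) = -3t² - 2t: f₀=0, f₁=-0.6875, f₂=-1.75, f₃=-3.1875, f₄=-5, f₅=-7.1875, f₆=-9.75, f₇=-12.6875, f₈=-16.
(h/2)·[f₀ + 2f₁ + 2f₂ + 2f₃ + 2f₄ + 2f₅ + 2f₆ + 2f₇ + f₈] = 0.125·(-96.5) = -12.0625.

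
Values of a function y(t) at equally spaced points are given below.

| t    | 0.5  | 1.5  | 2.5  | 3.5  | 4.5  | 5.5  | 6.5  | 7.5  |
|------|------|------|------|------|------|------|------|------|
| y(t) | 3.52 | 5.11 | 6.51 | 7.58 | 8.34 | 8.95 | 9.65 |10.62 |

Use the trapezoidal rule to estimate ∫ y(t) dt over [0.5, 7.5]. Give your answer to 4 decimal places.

53.2100

h = 1, n = 7.
(h/2)·[y₀ + 2y₁ + 2y₂ + 2y₃ + 2y₄ + 2y₅ + 2y₆ + y₇] = 0.5·(106.42) = 53.2100.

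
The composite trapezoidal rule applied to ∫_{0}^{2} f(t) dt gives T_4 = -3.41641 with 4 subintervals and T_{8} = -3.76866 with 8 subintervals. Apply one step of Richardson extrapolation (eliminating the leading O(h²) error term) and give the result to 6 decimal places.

R = (4·T_{8} − T_4) / 3 = (4·(-3.76866) − (-3.41641))/3 = (-11.65823)/3 = -3.886077.

-3.886077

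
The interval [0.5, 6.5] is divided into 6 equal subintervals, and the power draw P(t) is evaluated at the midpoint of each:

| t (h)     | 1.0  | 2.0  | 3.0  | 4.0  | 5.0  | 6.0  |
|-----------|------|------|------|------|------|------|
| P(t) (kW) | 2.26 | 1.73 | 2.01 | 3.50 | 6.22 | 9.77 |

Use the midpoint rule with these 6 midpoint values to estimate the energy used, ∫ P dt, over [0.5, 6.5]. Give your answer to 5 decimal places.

25.49000

h = 1, n = 6.
h·[y(m₁) + y(m₂) + y(m₃) + y(m₄) + y(m₅) + y(m₆)] = 1·(25.49) = 25.49000.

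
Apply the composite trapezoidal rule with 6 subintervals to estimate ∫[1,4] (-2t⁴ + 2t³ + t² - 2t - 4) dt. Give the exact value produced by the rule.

-296.1875

h = (4 − 1)/6 = 0.5.
Nodes t₀,…,t₆ = 1, 1.5, 2, 2.5, 3, 3.5, 4.
f(t) = -2t⁴ + 2t³ + t² - 2t - 4: f₀=-5, f₁=-8.125, f₂=-20, f₃=-49.625, f₄=-109, f₅=-213.125, f₆=-380.
(h/2)·[f₀ + 2f₁ + 2f₂ + 2f₃ + 2f₄ + 2f₅ + f₆] = 0.25·(-1184.75) = -296.1875.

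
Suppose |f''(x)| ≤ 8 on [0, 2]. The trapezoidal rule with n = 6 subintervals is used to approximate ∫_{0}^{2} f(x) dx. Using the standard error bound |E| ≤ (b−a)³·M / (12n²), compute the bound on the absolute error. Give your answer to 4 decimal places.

0.1481

|E| ≤ (2)³·8 / (12·6²) = 64/432 = 0.1481.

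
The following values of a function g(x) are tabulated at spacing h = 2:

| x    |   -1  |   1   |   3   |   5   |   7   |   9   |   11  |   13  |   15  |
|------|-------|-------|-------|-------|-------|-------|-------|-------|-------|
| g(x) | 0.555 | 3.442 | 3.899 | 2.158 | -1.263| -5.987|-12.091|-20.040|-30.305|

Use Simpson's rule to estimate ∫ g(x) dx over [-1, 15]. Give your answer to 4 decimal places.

-86.9120

h = 2, n = 8.
(h/3)·[y₀ + 4y₁ + 2y₂ + 4y₃ + 2y₄ + 4y₅ + 2y₆ + 4y₇ + y₈] = 0.666667·(-130.368) = -86.9120.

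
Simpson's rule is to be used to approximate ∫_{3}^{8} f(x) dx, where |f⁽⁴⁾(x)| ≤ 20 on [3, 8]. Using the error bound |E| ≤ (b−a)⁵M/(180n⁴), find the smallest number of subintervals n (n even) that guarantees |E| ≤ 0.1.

8

Need 62500/(180n⁴) ≤ 0.1.
n⁴ ≥ 62500/(180·0.1) = 3472.22 ⇒ n ≥ 7.6763, so the smallest even n is 8. (n must be even for Simpson's rule.)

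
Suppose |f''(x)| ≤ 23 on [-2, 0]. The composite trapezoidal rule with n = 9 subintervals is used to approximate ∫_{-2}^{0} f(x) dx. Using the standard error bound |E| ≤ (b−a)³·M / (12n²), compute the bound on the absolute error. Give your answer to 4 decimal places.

0.1893

|E| ≤ (2)³·23 / (12·9²) = 184/972 = 0.1893.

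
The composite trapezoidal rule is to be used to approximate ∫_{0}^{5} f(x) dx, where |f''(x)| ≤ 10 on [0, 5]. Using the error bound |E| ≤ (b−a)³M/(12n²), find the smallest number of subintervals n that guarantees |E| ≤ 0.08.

37

Need 1250/(12n²) ≤ 0.08.
n² ≥ 1250/(12·0.08) = 1302.08 ⇒ n ≥ 36.0844, so the smallest n is 37.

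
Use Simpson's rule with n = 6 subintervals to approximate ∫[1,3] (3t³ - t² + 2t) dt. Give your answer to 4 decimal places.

h = (3 − 1)/6 = 0.333333.
Nodes t₀,…,t₆ = 1, 1.333333, 1.666667, 2, 2.333333, 2.666667, 3.
f(t) = 3t³ - t² + 2t: f₀=4, f₁=8, f₂=14.444444, f₃=24, f₄=37.333333, f₅=55.111111, f₆=78.
(h/3)·[f₀ + 4f₁ + 2f₂ + 4f₃ + 2f₄ + 4f₅ + f₆] = 0.111111·(534) = 59.3333.

59.3333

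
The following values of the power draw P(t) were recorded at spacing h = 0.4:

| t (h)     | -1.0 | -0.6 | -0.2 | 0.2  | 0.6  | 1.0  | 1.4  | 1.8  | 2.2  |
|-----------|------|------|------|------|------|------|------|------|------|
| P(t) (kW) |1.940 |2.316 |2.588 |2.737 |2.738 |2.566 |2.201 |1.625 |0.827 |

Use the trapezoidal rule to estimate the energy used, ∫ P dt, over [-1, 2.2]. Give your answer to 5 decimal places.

h = 0.4, n = 8.
(h/2)·[y₀ + 2y₁ + 2y₂ + 2y₃ + 2y₄ + 2y₅ + 2y₆ + 2y₇ + y₈] = 0.2·(36.309) = 7.26180.

7.26180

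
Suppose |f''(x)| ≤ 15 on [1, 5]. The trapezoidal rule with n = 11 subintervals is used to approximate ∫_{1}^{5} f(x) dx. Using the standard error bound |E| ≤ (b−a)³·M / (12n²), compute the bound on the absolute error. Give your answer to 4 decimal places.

|E| ≤ (4)³·15 / (12·11²) = 960/1452 = 0.6612.

0.6612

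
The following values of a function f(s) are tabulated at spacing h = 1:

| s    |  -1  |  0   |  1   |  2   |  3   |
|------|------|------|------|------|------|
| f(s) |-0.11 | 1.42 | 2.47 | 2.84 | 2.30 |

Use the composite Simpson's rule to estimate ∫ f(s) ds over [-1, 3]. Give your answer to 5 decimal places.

8.05667

h = 1, n = 4.
(h/3)·[y₀ + 4y₁ + 2y₂ + 4y₃ + y₄] = 0.333333·(24.17) = 8.05667.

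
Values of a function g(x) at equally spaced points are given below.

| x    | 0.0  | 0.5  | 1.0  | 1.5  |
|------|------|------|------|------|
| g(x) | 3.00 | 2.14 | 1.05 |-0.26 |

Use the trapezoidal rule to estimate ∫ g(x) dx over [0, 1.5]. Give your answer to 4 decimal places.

2.2800

h = 0.5, n = 3.
(h/2)·[y₀ + 2y₁ + 2y₂ + y₃] = 0.25·(9.12) = 2.2800.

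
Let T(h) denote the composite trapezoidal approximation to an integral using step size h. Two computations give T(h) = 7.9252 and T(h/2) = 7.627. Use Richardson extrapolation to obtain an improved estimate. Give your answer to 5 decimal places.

R = (4·T(h/2) − T(h)) / 3 = (4·7.627 − 7.9252)/3 = (22.5828)/3 = 7.52760.

7.52760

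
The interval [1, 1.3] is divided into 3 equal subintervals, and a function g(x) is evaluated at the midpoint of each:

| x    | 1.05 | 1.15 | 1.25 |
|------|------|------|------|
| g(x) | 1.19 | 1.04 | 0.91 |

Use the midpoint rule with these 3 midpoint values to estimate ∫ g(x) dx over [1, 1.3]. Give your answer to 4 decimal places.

h = 0.1, n = 3.
h·[y(m₁) + y(m₂) + y(m₃)] = 0.1·(3.14) = 0.3140.

0.3140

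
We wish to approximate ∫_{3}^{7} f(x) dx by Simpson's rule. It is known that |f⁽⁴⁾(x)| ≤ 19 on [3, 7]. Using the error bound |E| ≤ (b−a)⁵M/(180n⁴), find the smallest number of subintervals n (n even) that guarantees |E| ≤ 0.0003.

Need 19456/(180n⁴) ≤ 0.0003.
n⁴ ≥ 19456/(180·0.0003) = 360296 ⇒ n ≥ 24.4999, so the smallest even n is 26. (n must be even for Simpson's rule.)

26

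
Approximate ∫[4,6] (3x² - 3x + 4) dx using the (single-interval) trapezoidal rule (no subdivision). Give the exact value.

T = (b−a)/2 · [f(4) + f(6)] = 1·[40 + 94] = 134.

134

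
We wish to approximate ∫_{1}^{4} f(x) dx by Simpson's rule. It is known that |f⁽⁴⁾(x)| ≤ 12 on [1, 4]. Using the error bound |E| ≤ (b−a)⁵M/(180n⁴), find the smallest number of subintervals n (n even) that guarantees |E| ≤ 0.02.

6

Need 2916/(180n⁴) ≤ 0.02.
n⁴ ≥ 2916/(180·0.02) = 810 ⇒ n ≥ 5.3348, so the smallest even n is 6. (n must be even for Simpson's rule.)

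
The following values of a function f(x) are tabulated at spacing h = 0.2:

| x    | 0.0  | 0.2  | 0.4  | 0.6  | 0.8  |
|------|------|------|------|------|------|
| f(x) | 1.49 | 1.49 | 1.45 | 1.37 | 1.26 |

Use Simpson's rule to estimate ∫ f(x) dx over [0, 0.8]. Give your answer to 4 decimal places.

h = 0.2, n = 4.
(h/3)·[y₀ + 4y₁ + 2y₂ + 4y₃ + y₄] = 0.066667·(17.09) = 1.1393.

1.1393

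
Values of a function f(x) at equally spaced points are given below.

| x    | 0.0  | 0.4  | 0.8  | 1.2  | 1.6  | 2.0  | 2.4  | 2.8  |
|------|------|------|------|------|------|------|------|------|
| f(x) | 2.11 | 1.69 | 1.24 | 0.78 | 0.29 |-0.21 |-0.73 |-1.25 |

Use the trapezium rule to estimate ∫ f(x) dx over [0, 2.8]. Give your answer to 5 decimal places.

1.39600

h = 0.4, n = 7.
(h/2)·[y₀ + 2y₁ + 2y₂ + 2y₃ + 2y₄ + 2y₅ + 2y₆ + y₇] = 0.2·(6.98) = 1.39600.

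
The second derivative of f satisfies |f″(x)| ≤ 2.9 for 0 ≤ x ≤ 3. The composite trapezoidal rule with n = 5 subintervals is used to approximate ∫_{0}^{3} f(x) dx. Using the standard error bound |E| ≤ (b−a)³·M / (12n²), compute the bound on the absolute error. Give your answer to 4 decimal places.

0.2610

|E| ≤ (3)³·2.9 / (12·5²) = 78.3/300 = 0.2610.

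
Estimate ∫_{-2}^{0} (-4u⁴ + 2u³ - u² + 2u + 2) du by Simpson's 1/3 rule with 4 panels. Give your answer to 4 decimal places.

-36.3333

h = (0 − (-2))/4 = 0.5.
Nodes u₀,…,u₄ = -2, -1.5, -1, -0.5, 0.
f(u) = -4u⁴ + 2u³ - u² + 2u + 2: f₀=-86, f₁=-30.25, f₂=-7, f₃=0.25, f₄=2.
(h/3)·[f₀ + 4f₁ + 2f₂ + 4f₃ + f₄] = 0.166667·(-218) = -36.3333.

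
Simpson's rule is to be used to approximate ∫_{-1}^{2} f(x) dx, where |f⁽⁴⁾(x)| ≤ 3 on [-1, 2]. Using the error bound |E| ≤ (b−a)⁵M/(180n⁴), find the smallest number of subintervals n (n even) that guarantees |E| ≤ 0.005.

6

Need 729/(180n⁴) ≤ 0.005.
n⁴ ≥ 729/(180·0.005) = 810 ⇒ n ≥ 5.3348, so the smallest even n is 6. (n must be even for Simpson's rule.)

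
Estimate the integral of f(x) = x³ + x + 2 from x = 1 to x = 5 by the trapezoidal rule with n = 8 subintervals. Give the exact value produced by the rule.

177.5

h = (5 − 1)/8 = 0.5.
Nodes x₀,…,x₈ = 1, 1.5, 2, 2.5, 3, 3.5, 4, 4.5, 5.
f(x) = x³ + x + 2: f₀=4, f₁=6.875, f₂=12, f₃=20.125, f₄=32, f₅=48.375, f₆=70, f₇=97.625, f₈=132.
(h/2)·[f₀ + 2f₁ + 2f₂ + 2f₃ + 2f₄ + 2f₅ + 2f₆ + 2f₇ + f₈] = 0.25·(710) = 177.5.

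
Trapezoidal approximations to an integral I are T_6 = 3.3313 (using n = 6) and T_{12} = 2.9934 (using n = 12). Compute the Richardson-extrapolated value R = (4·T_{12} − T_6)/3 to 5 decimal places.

R = (4·T_{12} − T_6) / 3 = (4·2.9934 − 3.3313)/3 = (8.6423)/3 = 2.88077.

2.88077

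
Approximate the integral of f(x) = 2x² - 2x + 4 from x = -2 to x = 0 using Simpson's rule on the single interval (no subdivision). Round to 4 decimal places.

S = (b−a)/6 · [f(-2) + 4f(-1) + f(0)] = 0.333333·[16 + 4·8 + 4] = 17.3333.

17.3333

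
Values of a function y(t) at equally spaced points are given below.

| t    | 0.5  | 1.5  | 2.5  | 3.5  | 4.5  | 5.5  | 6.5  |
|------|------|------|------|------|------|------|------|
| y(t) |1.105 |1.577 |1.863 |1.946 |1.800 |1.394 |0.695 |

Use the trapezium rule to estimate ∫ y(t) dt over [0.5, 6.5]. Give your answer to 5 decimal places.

h = 1, n = 6.
(h/2)·[y₀ + 2y₁ + 2y₂ + 2y₃ + 2y₄ + 2y₅ + y₆] = 0.5·(18.960) = 9.48000.

9.48000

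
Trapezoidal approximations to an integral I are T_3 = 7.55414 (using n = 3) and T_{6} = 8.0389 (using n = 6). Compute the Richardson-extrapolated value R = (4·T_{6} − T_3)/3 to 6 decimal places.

R = (4·T_{6} − T_3) / 3 = (4·8.0389 − 7.55414)/3 = (24.60146)/3 = 8.200487.

8.200487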